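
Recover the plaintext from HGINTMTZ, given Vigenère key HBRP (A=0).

AFRYMLCK

Repeat the key across the ciphertext: HBRPHBRP
H(7)−H(7): 0 → A
G(6)−B(1): 5 → F
I(8)−R(17): -9≡17 → R
N(13)−P(15): -2≡24 → Y
T(19)−H(7): 12 → M
M(12)−B(1): 11 → L
T(19)−R(17): 2 → C
Z(25)−P(15): 10 → K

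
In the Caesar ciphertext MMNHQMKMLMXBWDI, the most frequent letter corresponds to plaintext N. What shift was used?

The most frequent ciphertext letter is M (appears 5 times).
M is position 12; N is position 13.
Shift = -1≡25.

25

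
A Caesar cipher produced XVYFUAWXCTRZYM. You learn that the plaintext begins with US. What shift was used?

3

From the crib: X(23)−U(20)=3, so the shift is 3.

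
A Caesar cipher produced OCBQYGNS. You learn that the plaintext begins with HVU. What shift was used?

7

From the crib: O(14)−H(7)=7, so the shift is 7.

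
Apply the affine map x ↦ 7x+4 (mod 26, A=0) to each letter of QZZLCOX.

Q(16): 7·16+4=116≡12 → M
Z(25): 7·25+4=179≡23 → X
Z(25): 7·25+4=179≡23 → X
L(11): 7·11+4=81≡3 → D
C(2): 7·2+4=18 → S
O(14): 7·14+4=102≡24 → Y
X(23): 7·23+4=165≡9 → J

MXXDSYJ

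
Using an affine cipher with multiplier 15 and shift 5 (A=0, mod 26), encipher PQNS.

WLSP

P(15): 15·15+5=230≡22 → W
Q(16): 15·16+5=245≡11 → L
N(13): 15·13+5=200≡18 → S
S(18): 15·18+5=275≡15 → P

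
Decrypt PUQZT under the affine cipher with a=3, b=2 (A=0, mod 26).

NGWZX

The inverse of 3 mod 26 is 9, since 3·9=27≡1. Apply D(y)=9·(y−2) mod 26:
P(15): 9·(15−2)=117≡13 → N
U(20): 9·(20−2)=162≡6 → G
Q(16): 9·(16−2)=126≡22 → W
Z(25): 9·(25−2)=207≡25 → Z
T(19): 9·(19−2)=153≡23 → X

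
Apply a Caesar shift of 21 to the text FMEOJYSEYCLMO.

F(5): 5+21=26≡0 → A
M(12): 12+21=33≡7 → H
E(4): 4+21=25 → Z
O(14): 14+21=35≡9 → J
J(9): 9+21=30≡4 → E
Y(24): 24+21=45≡19 → T
S(18): 18+21=39≡13 → N
E(4): 4+21=25 → Z
Y(24): 24+21=45≡19 → T
C(2): 2+21=23 → X
L(11): 11+21=32≡6 → G
M(12): 12+21=33≡7 → H
O(14): 14+21=35≡9 → J

AHZJETNZTXGHJ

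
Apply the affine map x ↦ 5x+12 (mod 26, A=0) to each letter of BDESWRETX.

B(1): 5·1+12=17 → R
D(3): 5·3+12=27≡1 → B
E(4): 5·4+12=32≡6 → G
S(18): 5·18+12=102≡24 → Y
W(22): 5·22+12=122≡18 → S
R(17): 5·17+12=97≡19 → T
E(4): 5·4+12=32≡6 → G
T(19): 5·19+12=107≡3 → D
X(23): 5·23+12=127≡23 → X

RBGYSTGDX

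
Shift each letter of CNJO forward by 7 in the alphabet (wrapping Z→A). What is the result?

C(2): 2+7=9 → J
N(13): 13+7=20 → U
J(9): 9+7=16 → Q
O(14): 14+7=21 → V

JUQV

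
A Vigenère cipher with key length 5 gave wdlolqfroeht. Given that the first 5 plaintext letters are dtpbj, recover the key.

Subtract each crib letter from the matching ciphertext letter (mod 26):
w(22)−d(3)=19 → t
d(3)−t(19)=-16≡10 → k
l(11)−p(15)=-4≡22 → w
o(14)−b(1)=13 → n
l(11)−j(9)=2 → c

tkwnc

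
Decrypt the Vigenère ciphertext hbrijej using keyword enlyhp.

dogkcpf

Repeat the key across the ciphertext: enlyhpe
h(7)−e(4): 3 → d
b(1)−n(13): -12≡14 → o
r(17)−l(11): 6 → g
i(8)−y(24): -16≡10 → k
j(9)−h(7): 2 → c
e(4)−p(15): -11≡15 → p
j(9)−e(4): 5 → f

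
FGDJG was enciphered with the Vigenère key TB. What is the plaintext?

Repeat the key across the ciphertext: TBTBT
F(5)−T(19): -14≡12 → M
G(6)−B(1): 5 → F
D(3)−T(19): -16≡10 → K
J(9)−B(1): 8 → I
G(6)−T(19): -13≡13 → N

MFKIN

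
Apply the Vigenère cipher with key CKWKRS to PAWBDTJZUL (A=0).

RKSLULLJQV

Repeat the key across the message: CKWKRSCKWK
P(15)+C(2): 17 → R
A(0)+K(10): 10 → K
W(22)+W(22): 44≡18 → S
B(1)+K(10): 11 → L
D(3)+R(17): 20 → U
T(19)+S(18): 37≡11 → L
J(9)+C(2): 11 → L
Z(25)+K(10): 35≡9 → J
U(20)+W(22): 42≡16 → Q
L(11)+K(10): 21 → V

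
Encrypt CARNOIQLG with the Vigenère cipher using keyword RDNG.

TDETFLDRX

Repeat the key across the message: RDNGRDNGR
C(2)+R(17): 19 → T
A(0)+D(3): 3 → D
R(17)+N(13): 30≡4 → E
N(13)+G(6): 19 → T
O(14)+R(17): 31≡5 → F
I(8)+D(3): 11 → L
Q(16)+N(13): 29≡3 → D
L(11)+G(6): 17 → R
G(6)+R(17): 23 → X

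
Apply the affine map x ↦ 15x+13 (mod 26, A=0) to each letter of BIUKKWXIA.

B(1): 15·1+13=28≡2 → C
I(8): 15·8+13=133≡3 → D
U(20): 15·20+13=313≡1 → B
K(10): 15·10+13=163≡7 → H
K(10): 15·10+13=163≡7 → H
W(22): 15·22+13=343≡5 → F
X(23): 15·23+13=358≡20 → U
I(8): 15·8+13=133≡3 → D
A(0): 15·0+13=13 → N

CDBHHFUDN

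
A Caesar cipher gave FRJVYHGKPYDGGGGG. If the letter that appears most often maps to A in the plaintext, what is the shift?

6

The most frequent ciphertext letter is G (appears 6 times).
G is position 6; A is position 0.
Shift = 6.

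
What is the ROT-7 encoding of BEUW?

ILBD

B(1): 1+7=8 → I
E(4): 4+7=11 → L
U(20): 20+7=27≡1 → B
W(22): 22+7=29≡3 → D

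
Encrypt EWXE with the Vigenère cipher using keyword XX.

BTUB

Repeat the key across the message: XXXX
E(4)+X(23): 27≡1 → B
W(22)+X(23): 45≡19 → T
X(23)+X(23): 46≡20 → U
E(4)+X(23): 27≡1 → B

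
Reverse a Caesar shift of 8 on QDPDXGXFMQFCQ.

Q(16): 16−8=8 → I
D(3): 3−8=-5≡21 → V
P(15): 15−8=7 → H
D(3): 3−8=-5≡21 → V
X(23): 23−8=15 → P
G(6): 6−8=-2≡24 → Y
X(23): 23−8=15 → P
F(5): 5−8=-3≡23 → X
M(12): 12−8=4 → E
Q(16): 16−8=8 → I
F(5): 5−8=-3≡23 → X
C(2): 2−8=-6≡20 → U
Q(16): 16−8=8 → I

IVHVPYPXEIXUI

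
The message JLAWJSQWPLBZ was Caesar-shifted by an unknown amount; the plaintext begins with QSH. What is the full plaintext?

QSHDQZXDWSIG

From the crib: J(9)−Q(16)=-7≡19, so the shift is 19.
Subtract 19 from each ciphertext letter:
J(9): 9−19=-10≡16 → Q
L(11): 11−19=-8≡18 → S
A(0): 0−19=-19≡7 → H
W(22): 22−19=3 → D
J(9): 9−19=-10≡16 → Q
S(18): 18−19=-1≡25 → Z
Q(16): 16−19=-3≡23 → X
W(22): 22−19=3 → D
P(15): 15−19=-4≡22 → W
L(11): 11−19=-8≡18 → S
B(1): 1−19=-18≡8 → I
Z(25): 25−19=6 → G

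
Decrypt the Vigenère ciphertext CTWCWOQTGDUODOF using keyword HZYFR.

Repeat the key across the ciphertext: HZYFRHZYFRHZYFR
C(2)−H(7): -5≡21 → V
T(19)−Z(25): -6≡20 → U
W(22)−Y(24): -2≡24 → Y
C(2)−F(5): -3≡23 → X
W(22)−R(17): 5 → F
O(14)−H(7): 7 → H
Q(16)−Z(25): -9≡17 → R
T(19)−Y(24): -5≡21 → V
G(6)−F(5): 1 → B
D(3)−R(17): -14≡12 → M
U(20)−H(7): 13 → N
O(14)−Z(25): -11≡15 → P
D(3)−Y(24): -21≡5 → F
O(14)−F(5): 9 → J
F(5)−R(17): -12≡14 → O

VUYXFHRVBMNPFJO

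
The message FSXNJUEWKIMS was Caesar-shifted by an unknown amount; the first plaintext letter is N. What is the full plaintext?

From the crib: F(5)−N(13)=-8≡18, so the shift is 18.
Subtract 18 from each ciphertext letter:
F(5): 5−18=-13≡13 → N
S(18): 18−18=0 → A
X(23): 23−18=5 → F
N(13): 13−18=-5≡21 → V
J(9): 9−18=-9≡17 → R
U(20): 20−18=2 → C
E(4): 4−18=-14≡12 → M
W(22): 22−18=4 → E
K(10): 10−18=-8≡18 → S
I(8): 8−18=-10≡16 → Q
M(12): 12−18=-6≡20 → U
S(18): 18−18=0 → A

NAFVRCMESQUA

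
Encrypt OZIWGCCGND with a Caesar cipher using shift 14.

O(14): 14+14=28≡2 → C
Z(25): 25+14=39≡13 → N
I(8): 8+14=22 → W
W(22): 22+14=36≡10 → K
G(6): 6+14=20 → U
C(2): 2+14=16 → Q
C(2): 2+14=16 → Q
G(6): 6+14=20 → U
N(13): 13+14=27≡1 → B
D(3): 3+14=17 → R

CNWKUQQUBR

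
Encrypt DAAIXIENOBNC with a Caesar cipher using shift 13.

D(3): 3+13=16 → Q
A(0): 0+13=13 → N
A(0): 0+13=13 → N
I(8): 8+13=21 → V
X(23): 23+13=36≡10 → K
I(8): 8+13=21 → V
E(4): 4+13=17 → R
N(13): 13+13=26≡0 → A
O(14): 14+13=27≡1 → B
B(1): 1+13=14 → O
N(13): 13+13=26≡0 → A
C(2): 2+13=15 → P

QNNVKVRABOAP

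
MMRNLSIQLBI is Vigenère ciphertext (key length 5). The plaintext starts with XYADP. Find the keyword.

Subtract each crib letter from the matching ciphertext letter (mod 26):
M(12)−X(23)=-11≡15 → P
M(12)−Y(24)=-12≡14 → O
R(17)−A(0)=17 → R
N(13)−D(3)=10 → K
L(11)−P(15)=-4≡22 → W

PORKW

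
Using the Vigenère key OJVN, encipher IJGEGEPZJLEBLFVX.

WSBRUNKMXUZOZOQK

Repeat the key across the message: OJVNOJVNOJVNOJVN
I(8)+O(14): 22 → W
J(9)+J(9): 18 → S
G(6)+V(21): 27≡1 → B
E(4)+N(13): 17 → R
G(6)+O(14): 20 → U
E(4)+J(9): 13 → N
P(15)+V(21): 36≡10 → K
Z(25)+N(13): 38≡12 → M
J(9)+O(14): 23 → X
L(11)+J(9): 20 → U
E(4)+V(21): 25 → Z
B(1)+N(13): 14 → O
L(11)+O(14): 25 → Z
F(5)+J(9): 14 → O
V(21)+V(21): 42≡16 → Q
X(23)+N(13): 36≡10 → K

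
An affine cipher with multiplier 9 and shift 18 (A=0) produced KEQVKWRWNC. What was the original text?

CKUJCMXMLE

The inverse of 9 mod 26 is 3, since 9·3=27≡1. Apply D(y)=3·(y−18) mod 26:
K(10): 3·(10−18)=-24≡2 → C
E(4): 3·(4−18)=-42≡10 → K
Q(16): 3·(16−18)=-6≡20 → U
V(21): 3·(21−18)=9 → J
K(10): 3·(10−18)=-24≡2 → C
W(22): 3·(22−18)=12 → M
R(17): 3·(17−18)=-3≡23 → X
W(22): 3·(22−18)=12 → M
N(13): 3·(13−18)=-15≡11 → L
C(2): 3·(2−18)=-48≡4 → E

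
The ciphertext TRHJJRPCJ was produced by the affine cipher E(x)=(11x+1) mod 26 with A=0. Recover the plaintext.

The inverse of 11 mod 26 is 19, since 11·19=209≡1. Apply D(y)=19·(y−1) mod 26:
T(19): 19·(19−1)=342≡4 → E
R(17): 19·(17−1)=304≡18 → S
H(7): 19·(7−1)=114≡10 → K
J(9): 19·(9−1)=152≡22 → W
J(9): 19·(9−1)=152≡22 → W
R(17): 19·(17−1)=304≡18 → S
P(15): 19·(15−1)=266≡6 → G
C(2): 19·(2−1)=19 → T
J(9): 19·(9−1)=152≡22 → W

ESKWWSGTW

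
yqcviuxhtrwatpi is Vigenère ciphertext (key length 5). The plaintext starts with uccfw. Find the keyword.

eoaqm

Subtract each crib letter from the matching ciphertext letter (mod 26):
y(24)−u(20)=4 → e
q(16)−c(2)=14 → o
c(2)−c(2)=0 → a
v(21)−f(5)=16 → q
i(8)−w(22)=-14≡12 → m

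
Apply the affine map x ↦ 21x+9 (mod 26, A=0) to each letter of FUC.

F(5): 21·5+9=114≡10 → K
U(20): 21·20+9=429≡13 → N
C(2): 21·2+9=51≡25 → Z

KNZ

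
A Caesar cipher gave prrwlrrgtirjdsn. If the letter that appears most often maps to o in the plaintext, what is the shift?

3

The most frequent ciphertext letter is r (appears 5 times).
r is position 17; o is position 14.
Shift = 3.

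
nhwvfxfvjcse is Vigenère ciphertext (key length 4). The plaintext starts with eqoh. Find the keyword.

Subtract each crib letter from the matching ciphertext letter (mod 26):
n(13)−e(4)=9 → j
h(7)−q(16)=-9≡17 → r
w(22)−o(14)=8 → i
v(21)−h(7)=14 → o

jrio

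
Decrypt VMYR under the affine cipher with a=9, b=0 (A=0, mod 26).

The inverse of 9 mod 26 is 3, since 9·3=27≡1. Apply D(y)=3·(y−0) mod 26:
V(21): 3·(21−0)=63≡11 → L
M(12): 3·(12−0)=36≡10 → K
Y(24): 3·(24−0)=72≡20 → U
R(17): 3·(17−0)=51≡25 → Z

LKUZ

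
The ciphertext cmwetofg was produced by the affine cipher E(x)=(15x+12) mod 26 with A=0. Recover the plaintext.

The inverse of 15 mod 26 is 7, since 15·7=105≡1. Apply D(y)=7·(y−12) mod 26:
c(2): 7·(2−12)=-70≡8 → i
m(12): 7·(12−12)=0 → a
w(22): 7·(22−12)=70≡18 → s
e(4): 7·(4−12)=-56≡22 → w
t(19): 7·(19−12)=49≡23 → x
o(14): 7·(14−12)=14 → o
f(5): 7·(5−12)=-49≡3 → d
g(6): 7·(6−12)=-42≡10 → k

iaswxodk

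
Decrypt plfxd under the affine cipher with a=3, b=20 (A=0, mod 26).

hxvbd

The inverse of 3 mod 26 is 9, since 3·9=27≡1. Apply D(y)=9·(y−20) mod 26:
p(15): 9·(15−20)=-45≡7 → h
l(11): 9·(11−20)=-81≡23 → x
f(5): 9·(5−20)=-135≡21 → v
x(23): 9·(23−20)=27≡1 → b
d(3): 9·(3−20)=-153≡3 → d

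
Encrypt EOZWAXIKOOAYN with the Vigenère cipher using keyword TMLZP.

XAKVPQUVNDTKY

Repeat the key across the message: TMLZPTMLZPTML
E(4)+T(19): 23 → X
O(14)+M(12): 26≡0 → A
Z(25)+L(11): 36≡10 → K
W(22)+Z(25): 47≡21 → V
A(0)+P(15): 15 → P
X(23)+T(19): 42≡16 → Q
I(8)+M(12): 20 → U
K(10)+L(11): 21 → V
O(14)+Z(25): 39≡13 → N
O(14)+P(15): 29≡3 → D
A(0)+T(19): 19 → T
Y(24)+M(12): 36≡10 → K
N(13)+L(11): 24 → Y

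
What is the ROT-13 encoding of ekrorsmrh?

e(4): 4+13=17 → r
k(10): 10+13=23 → x
r(17): 17+13=30≡4 → e
o(14): 14+13=27≡1 → b
r(17): 17+13=30≡4 → e
s(18): 18+13=31≡5 → f
m(12): 12+13=25 → z
r(17): 17+13=30≡4 → e
h(7): 7+13=20 → u

rxebefzeu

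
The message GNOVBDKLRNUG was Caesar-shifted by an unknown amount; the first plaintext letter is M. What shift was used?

20

From the crib: G(6)−M(12)=-6≡20, so the shift is 20.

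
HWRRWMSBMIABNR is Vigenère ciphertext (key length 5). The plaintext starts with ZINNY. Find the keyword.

IOEEY

Subtract each crib letter from the matching ciphertext letter (mod 26):
H(7)−Z(25)=-18≡8 → I
W(22)−I(8)=14 → O
R(17)−N(13)=4 → E
R(17)−N(13)=4 → E
W(22)−Y(24)=-2≡24 → Y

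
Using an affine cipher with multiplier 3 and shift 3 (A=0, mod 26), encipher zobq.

z(25): 3·25+3=78≡0 → a
o(14): 3·14+3=45≡19 → t
b(1): 3·1+3=6 → g
q(16): 3·16+3=51≡25 → z

atgz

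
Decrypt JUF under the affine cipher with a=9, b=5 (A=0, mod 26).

MTA

The inverse of 9 mod 26 is 3, since 9·3=27≡1. Apply D(y)=3·(y−5) mod 26:
J(9): 3·(9−5)=12 → M
U(20): 3·(20−5)=45≡19 → T
F(5): 3·(5−5)=0 → A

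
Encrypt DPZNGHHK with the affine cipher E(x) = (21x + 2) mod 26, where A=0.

D(3): 21·3+2=65≡13 → N
P(15): 21·15+2=317≡5 → F
Z(25): 21·25+2=527≡7 → H
N(13): 21·13+2=275≡15 → P
G(6): 21·6+2=128≡24 → Y
H(7): 21·7+2=149≡19 → T
H(7): 21·7+2=149≡19 → T
K(10): 21·10+2=212≡4 → E

NFHPYTTE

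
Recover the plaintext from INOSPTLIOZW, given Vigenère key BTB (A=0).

HUNRWSKPNYD

Repeat the key across the ciphertext: BTBBTBBTBBT
I(8)−B(1): 7 → H
N(13)−T(19): -6≡20 → U
O(14)−B(1): 13 → N
S(18)−B(1): 17 → R
P(15)−T(19): -4≡22 → W
T(19)−B(1): 18 → S
L(11)−B(1): 10 → K
I(8)−T(19): -11≡15 → P
O(14)−B(1): 13 → N
Z(25)−B(1): 24 → Y
W(22)−T(19): 3 → D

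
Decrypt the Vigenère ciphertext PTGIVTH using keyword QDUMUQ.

Repeat the key across the ciphertext: QDUMUQQ
P(15)−Q(16): -1≡25 → Z
T(19)−D(3): 16 → Q
G(6)−U(20): -14≡12 → M
I(8)−M(12): -4≡22 → W
V(21)−U(20): 1 → B
T(19)−Q(16): 3 → D
H(7)−Q(16): -9≡17 → R

ZQMWBDR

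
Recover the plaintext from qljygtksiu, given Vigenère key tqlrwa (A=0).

xvyhktrcxd

Repeat the key across the ciphertext: tqlrwatqlr
q(16)−t(19): -3≡23 → x
l(11)−q(16): -5≡21 → v
j(9)−l(11): -2≡24 → y
y(24)−r(17): 7 → h
g(6)−w(22): -16≡10 → k
t(19)−a(0): 19 → t
k(10)−t(19): -9≡17 → r
s(18)−q(16): 2 → c
i(8)−l(11): -3≡23 → x
u(20)−r(17): 3 → d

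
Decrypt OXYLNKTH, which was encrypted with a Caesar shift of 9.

O(14): 14−9=5 → F
X(23): 23−9=14 → O
Y(24): 24−9=15 → P
L(11): 11−9=2 → C
N(13): 13−9=4 → E
K(10): 10−9=1 → B
T(19): 19−9=10 → K
H(7): 7−9=-2≡24 → Y

FOPCEBKY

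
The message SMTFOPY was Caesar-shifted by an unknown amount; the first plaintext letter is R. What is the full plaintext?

RLSENOX

From the crib: S(18)−R(17)=1, so the shift is 1.
Subtract 1 from each ciphertext letter:
S(18): 18−1=17 → R
M(12): 12−1=11 → L
T(19): 19−1=18 → S
F(5): 5−1=4 → E
O(14): 14−1=13 → N
P(15): 15−1=14 → O
Y(24): 24−1=23 → X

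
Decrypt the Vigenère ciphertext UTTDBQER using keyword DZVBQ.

Repeat the key across the ciphertext: DZVBQDZV
U(20)−D(3): 17 → R
T(19)−Z(25): -6≡20 → U
T(19)−V(21): -2≡24 → Y
D(3)−B(1): 2 → C
B(1)−Q(16): -15≡11 → L
Q(16)−D(3): 13 → N
E(4)−Z(25): -21≡5 → F
R(17)−V(21): -4≡22 → W

RUYCLNFW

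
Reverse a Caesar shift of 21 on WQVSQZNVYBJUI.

W(22): 22−21=1 → B
Q(16): 16−21=-5≡21 → V
V(21): 21−21=0 → A
S(18): 18−21=-3≡23 → X
Q(16): 16−21=-5≡21 → V
Z(25): 25−21=4 → E
N(13): 13−21=-8≡18 → S
V(21): 21−21=0 → A
Y(24): 24−21=3 → D
B(1): 1−21=-20≡6 → G
J(9): 9−21=-12≡14 → O
U(20): 20−21=-1≡25 → Z
I(8): 8−21=-13≡13 → N

BVAXVESADGOZN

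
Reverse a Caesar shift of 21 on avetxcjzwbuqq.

a(0): 0−21=-21≡5 → f
v(21): 21−21=0 → a
e(4): 4−21=-17≡9 → j
t(19): 19−21=-2≡24 → y
x(23): 23−21=2 → c
c(2): 2−21=-19≡7 → h
j(9): 9−21=-12≡14 → o
z(25): 25−21=4 → e
w(22): 22−21=1 → b
b(1): 1−21=-20≡6 → g
u(20): 20−21=-1≡25 → z
q(16): 16−21=-5≡21 → v
q(16): 16−21=-5≡21 → v

fajychoebgzvv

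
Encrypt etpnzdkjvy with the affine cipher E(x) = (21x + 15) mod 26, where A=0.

e(4): 21·4+15=99≡21 → v
t(19): 21·19+15=414≡24 → y
p(15): 21·15+15=330≡18 → s
n(13): 21·13+15=288≡2 → c
z(25): 21·25+15=540≡20 → u
d(3): 21·3+15=78≡0 → a
k(10): 21·10+15=225≡17 → r
j(9): 21·9+15=204≡22 → w
v(21): 21·21+15=456≡14 → o
y(24): 21·24+15=519≡25 → z

vyscuarwoz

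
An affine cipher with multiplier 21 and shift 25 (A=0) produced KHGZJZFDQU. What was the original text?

The inverse of 21 mod 26 is 5, since 21·5=105≡1. Apply D(y)=5·(y−25) mod 26:
K(10): 5·(10−25)=-75≡3 → D
H(7): 5·(7−25)=-90≡14 → O
G(6): 5·(6−25)=-95≡9 → J
Z(25): 5·(25−25)=0 → A
J(9): 5·(9−25)=-80≡24 → Y
Z(25): 5·(25−25)=0 → A
F(5): 5·(5−25)=-100≡4 → E
D(3): 5·(3−25)=-110≡20 → U
Q(16): 5·(16−25)=-45≡7 → H
U(20): 5·(20−25)=-25≡1 → B

DOJAYAEUHB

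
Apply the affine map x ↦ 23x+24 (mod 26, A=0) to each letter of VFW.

V(21): 23·21+24=507≡13 → N
F(5): 23·5+24=139≡9 → J
W(22): 23·22+24=530≡10 → K

NJK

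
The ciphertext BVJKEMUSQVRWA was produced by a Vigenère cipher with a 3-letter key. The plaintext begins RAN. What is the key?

Subtract each crib letter from the matching ciphertext letter (mod 26):
B(1)−R(17)=-16≡10 → K
V(21)−A(0)=21 → V
J(9)−N(13)=-4≡22 → W

KVW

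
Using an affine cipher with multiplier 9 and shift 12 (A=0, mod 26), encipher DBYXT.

D(3): 9·3+12=39≡13 → N
B(1): 9·1+12=21 → V
Y(24): 9·24+12=228≡20 → U
X(23): 9·23+12=219≡11 → L
T(19): 9·19+12=183≡1 → B

NVULB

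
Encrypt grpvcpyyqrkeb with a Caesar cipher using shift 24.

epntanwwopicz

g(6): 6+24=30≡4 → e
r(17): 17+24=41≡15 → p
p(15): 15+24=39≡13 → n
v(21): 21+24=45≡19 → t
c(2): 2+24=26≡0 → a
p(15): 15+24=39≡13 → n
y(24): 24+24=48≡22 → w
y(24): 24+24=48≡22 → w
q(16): 16+24=40≡14 → o
r(17): 17+24=41≡15 → p
k(10): 10+24=34≡8 → i
e(4): 4+24=28≡2 → c
b(1): 1+24=25 → z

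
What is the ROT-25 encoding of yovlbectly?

y(24): 24+25=49≡23 → x
o(14): 14+25=39≡13 → n
v(21): 21+25=46≡20 → u
l(11): 11+25=36≡10 → k
b(1): 1+25=26≡0 → a
e(4): 4+25=29≡3 → d
c(2): 2+25=27≡1 → b
t(19): 19+25=44≡18 → s
l(11): 11+25=36≡10 → k
y(24): 24+25=49≡23 → x

xnukadbskx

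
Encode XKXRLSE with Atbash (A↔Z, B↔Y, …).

CPCIOHV

X(23) → C(2)
K(10) → P(15)
X(23) → C(2)
R(17) → I(8)
L(11) → O(14)
S(18) → H(7)
E(4) → V(21)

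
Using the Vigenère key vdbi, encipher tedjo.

Repeat the key across the message: vdbiv
t(19)+v(21): 40≡14 → o
e(4)+d(3): 7 → h
d(3)+b(1): 4 → e
j(9)+i(8): 17 → r
o(14)+v(21): 35≡9 → j

oherj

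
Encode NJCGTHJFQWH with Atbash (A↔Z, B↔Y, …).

MQXTGSQUJDS

N(13) → M(12)
J(9) → Q(16)
C(2) → X(23)
G(6) → T(19)
T(19) → G(6)
H(7) → S(18)
J(9) → Q(16)
F(5) → U(20)
Q(16) → J(9)
W(22) → D(3)
H(7) → S(18)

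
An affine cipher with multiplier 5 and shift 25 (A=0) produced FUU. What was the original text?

The inverse of 5 mod 26 is 21, since 5·21=105≡1. Apply D(y)=21·(y−25) mod 26:
F(5): 21·(5−25)=-420≡22 → W
U(20): 21·(20−25)=-105≡25 → Z
U(20): 21·(20−25)=-105≡25 → Z

WZZ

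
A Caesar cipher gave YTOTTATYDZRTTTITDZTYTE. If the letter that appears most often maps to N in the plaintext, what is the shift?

The most frequent ciphertext letter is T (appears 10 times).
T is position 19; N is position 13.
Shift = 6.

6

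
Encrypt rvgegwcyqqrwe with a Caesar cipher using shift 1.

r(17): 17+1=18 → s
v(21): 21+1=22 → w
g(6): 6+1=7 → h
e(4): 4+1=5 → f
g(6): 6+1=7 → h
w(22): 22+1=23 → x
c(2): 2+1=3 → d
y(24): 24+1=25 → z
q(16): 16+1=17 → r
q(16): 16+1=17 → r
r(17): 17+1=18 → s
w(22): 22+1=23 → x
e(4): 4+1=5 → f

swhfhxdzrrsxf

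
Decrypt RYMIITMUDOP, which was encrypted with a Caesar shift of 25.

SZNJJUNVEPQ

R(17): 17−25=-8≡18 → S
Y(24): 24−25=-1≡25 → Z
M(12): 12−25=-13≡13 → N
I(8): 8−25=-17≡9 → J
I(8): 8−25=-17≡9 → J
T(19): 19−25=-6≡20 → U
M(12): 12−25=-13≡13 → N
U(20): 20−25=-5≡21 → V
D(3): 3−25=-22≡4 → E
O(14): 14−25=-11≡15 → P
P(15): 15−25=-10≡16 → Q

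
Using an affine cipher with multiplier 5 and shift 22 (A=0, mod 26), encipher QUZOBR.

YSROBD

Q(16): 5·16+22=102≡24 → Y
U(20): 5·20+22=122≡18 → S
Z(25): 5·25+22=147≡17 → R
O(14): 5·14+22=92≡14 → O
B(1): 5·1+22=27≡1 → B
R(17): 5·17+22=107≡3 → D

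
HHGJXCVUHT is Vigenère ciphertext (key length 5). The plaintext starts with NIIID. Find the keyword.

Subtract each crib letter from the matching ciphertext letter (mod 26):
H(7)−N(13)=-6≡20 → U
H(7)−I(8)=-1≡25 → Z
G(6)−I(8)=-2≡24 → Y
J(9)−I(8)=1 → B
X(23)−D(3)=20 → U

UZYBU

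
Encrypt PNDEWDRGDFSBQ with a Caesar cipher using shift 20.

P(15): 15+20=35≡9 → J
N(13): 13+20=33≡7 → H
D(3): 3+20=23 → X
E(4): 4+20=24 → Y
W(22): 22+20=42≡16 → Q
D(3): 3+20=23 → X
R(17): 17+20=37≡11 → L
G(6): 6+20=26≡0 → A
D(3): 3+20=23 → X
F(5): 5+20=25 → Z
S(18): 18+20=38≡12 → M
B(1): 1+20=21 → V
Q(16): 16+20=36≡10 → K

JHXYQXLAXZMVK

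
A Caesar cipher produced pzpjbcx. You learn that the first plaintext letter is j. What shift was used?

6

From the crib: p(15)−j(9)=6, so the shift is 6.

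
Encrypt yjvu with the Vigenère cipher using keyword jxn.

Repeat the key across the message: jxnj
y(24)+j(9): 33≡7 → h
j(9)+x(23): 32≡6 → g
v(21)+n(13): 34≡8 → i
u(20)+j(9): 29≡3 → d

hgid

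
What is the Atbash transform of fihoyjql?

urslbqjo

f(5) → u(20)
i(8) → r(17)
h(7) → s(18)
o(14) → l(11)
y(24) → b(1)
j(9) → q(16)
q(16) → j(9)
l(11) → o(14)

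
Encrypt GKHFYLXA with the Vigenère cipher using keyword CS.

ICJXADZS

Repeat the key across the message: CSCSCSCS
G(6)+C(2): 8 → I
K(10)+S(18): 28≡2 → C
H(7)+C(2): 9 → J
F(5)+S(18): 23 → X
Y(24)+C(2): 26≡0 → A
L(11)+S(18): 29≡3 → D
X(23)+C(2): 25 → Z
A(0)+S(18): 18 → S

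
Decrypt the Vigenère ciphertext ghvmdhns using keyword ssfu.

opqslpiy

Repeat the key across the ciphertext: ssfussfu
g(6)−s(18): -12≡14 → o
h(7)−s(18): -11≡15 → p
v(21)−f(5): 16 → q
m(12)−u(20): -8≡18 → s
d(3)−s(18): -15≡11 → l
h(7)−s(18): -11≡15 → p
n(13)−f(5): 8 → i
s(18)−u(20): -2≡24 → y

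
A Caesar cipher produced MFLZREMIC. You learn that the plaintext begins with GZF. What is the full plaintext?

From the crib: M(12)−G(6)=6, so the shift is 6.
Subtract 6 from each ciphertext letter:
M(12): 12−6=6 → G
F(5): 5−6=-1≡25 → Z
L(11): 11−6=5 → F
Z(25): 25−6=19 → T
R(17): 17−6=11 → L
E(4): 4−6=-2≡24 → Y
M(12): 12−6=6 → G
I(8): 8−6=2 → C
C(2): 2−6=-4≡22 → W

GZFTLYGCW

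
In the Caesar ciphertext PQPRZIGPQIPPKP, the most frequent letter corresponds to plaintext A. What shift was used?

The most frequent ciphertext letter is P (appears 6 times).
P is position 15; A is position 0.
Shift = 15.

15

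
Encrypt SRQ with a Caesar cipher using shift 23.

PON

S(18): 18+23=41≡15 → P
R(17): 17+23=40≡14 → O
Q(16): 16+23=39≡13 → N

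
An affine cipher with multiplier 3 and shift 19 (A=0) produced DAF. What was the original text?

MLE

The inverse of 3 mod 26 is 9, since 3·9=27≡1. Apply D(y)=9·(y−19) mod 26:
D(3): 9·(3−19)=-144≡12 → M
A(0): 9·(0−19)=-171≡11 → L
F(5): 9·(5−19)=-126≡4 → E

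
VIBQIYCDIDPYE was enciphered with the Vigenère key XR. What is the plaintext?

Repeat the key across the ciphertext: XRXRXRXRXRXRX
V(21)−X(23): -2≡24 → Y
I(8)−R(17): -9≡17 → R
B(1)−X(23): -22≡4 → E
Q(16)−R(17): -1≡25 → Z
I(8)−X(23): -15≡11 → L
Y(24)−R(17): 7 → H
C(2)−X(23): -21≡5 → F
D(3)−R(17): -14≡12 → M
I(8)−X(23): -15≡11 → L
D(3)−R(17): -14≡12 → M
P(15)−X(23): -8≡18 → S
Y(24)−R(17): 7 → H
E(4)−X(23): -19≡7 → H

YREZLHFMLMSHH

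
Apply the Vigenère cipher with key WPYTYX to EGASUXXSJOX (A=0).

Repeat the key across the message: WPYTYXWPYTY
E(4)+W(22): 26≡0 → A
G(6)+P(15): 21 → V
A(0)+Y(24): 24 → Y
S(18)+T(19): 37≡11 → L
U(20)+Y(24): 44≡18 → S
X(23)+X(23): 46≡20 → U
X(23)+W(22): 45≡19 → T
S(18)+P(15): 33≡7 → H
J(9)+Y(24): 33≡7 → H
O(14)+T(19): 33≡7 → H
X(23)+Y(24): 47≡21 → V

AVYLSUTHHHV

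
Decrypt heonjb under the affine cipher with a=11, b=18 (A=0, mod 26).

The inverse of 11 mod 26 is 19, since 11·19=209≡1. Apply D(y)=19·(y−18) mod 26:
h(7): 19·(7−18)=-209≡25 → z
e(4): 19·(4−18)=-266≡20 → u
o(14): 19·(14−18)=-76≡2 → c
n(13): 19·(13−18)=-95≡9 → j
j(9): 19·(9−18)=-171≡11 → l
b(1): 19·(1−18)=-323≡15 → p

zucjlp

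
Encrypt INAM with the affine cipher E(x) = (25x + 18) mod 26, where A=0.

I(8): 25·8+18=218≡10 → K
N(13): 25·13+18=343≡5 → F
A(0): 25·0+18=18 → S
M(12): 25·12+18=318≡6 → G

KFSG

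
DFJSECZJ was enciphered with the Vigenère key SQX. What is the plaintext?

LPMAOFHT

Repeat the key across the ciphertext: SQXSQXSQ
D(3)−S(18): -15≡11 → L
F(5)−Q(16): -11≡15 → P
J(9)−X(23): -14≡12 → M
S(18)−S(18): 0 → A
E(4)−Q(16): -12≡14 → O
C(2)−X(23): -21≡5 → F
Z(25)−S(18): 7 → H
J(9)−Q(16): -7≡19 → T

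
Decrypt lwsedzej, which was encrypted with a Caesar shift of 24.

l(11): 11−24=-13≡13 → n
w(22): 22−24=-2≡24 → y
s(18): 18−24=-6≡20 → u
e(4): 4−24=-20≡6 → g
d(3): 3−24=-21≡5 → f
z(25): 25−24=1 → b
e(4): 4−24=-20≡6 → g
j(9): 9−24=-15≡11 → l

nyugfbgl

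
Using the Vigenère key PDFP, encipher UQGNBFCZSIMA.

Repeat the key across the message: PDFPPDFPPDFP
U(20)+P(15): 35≡9 → J
Q(16)+D(3): 19 → T
G(6)+F(5): 11 → L
N(13)+P(15): 28≡2 → C
B(1)+P(15): 16 → Q
F(5)+D(3): 8 → I
C(2)+F(5): 7 → H
Z(25)+P(15): 40≡14 → O
S(18)+P(15): 33≡7 → H
I(8)+D(3): 11 → L
M(12)+F(5): 17 → R
A(0)+P(15): 15 → P

JTLCQIHOHLRP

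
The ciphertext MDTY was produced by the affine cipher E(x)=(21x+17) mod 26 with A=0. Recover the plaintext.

BIKJ

The inverse of 21 mod 26 is 5, since 21·5=105≡1. Apply D(y)=5·(y−17) mod 26:
M(12): 5·(12−17)=-25≡1 → B
D(3): 5·(3−17)=-70≡8 → I
T(19): 5·(19−17)=10 → K
Y(24): 5·(24−17)=35≡9 → J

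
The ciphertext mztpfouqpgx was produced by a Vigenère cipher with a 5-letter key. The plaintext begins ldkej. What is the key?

Subtract each crib letter from the matching ciphertext letter (mod 26):
m(12)−l(11)=1 → b
z(25)−d(3)=22 → w
t(19)−k(10)=9 → j
p(15)−e(4)=11 → l
f(5)−j(9)=-4≡22 → w

bwjlw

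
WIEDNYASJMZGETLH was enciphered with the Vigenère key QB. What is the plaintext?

Repeat the key across the ciphertext: QBQBQBQBQBQBQBQB
W(22)−Q(16): 6 → G
I(8)−B(1): 7 → H
E(4)−Q(16): -12≡14 → O
D(3)−B(1): 2 → C
N(13)−Q(16): -3≡23 → X
Y(24)−B(1): 23 → X
A(0)−Q(16): -16≡10 → K
S(18)−B(1): 17 → R
J(9)−Q(16): -7≡19 → T
M(12)−B(1): 11 → L
Z(25)−Q(16): 9 → J
G(6)−B(1): 5 → F
E(4)−Q(16): -12≡14 → O
T(19)−B(1): 18 → S
L(11)−Q(16): -5≡21 → V
H(7)−B(1): 6 → G

GHOCXXKRTLJFOSVG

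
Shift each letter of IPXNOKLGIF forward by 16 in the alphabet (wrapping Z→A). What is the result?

YFNDEABWYV

I(8): 8+16=24 → Y
P(15): 15+16=31≡5 → F
X(23): 23+16=39≡13 → N
N(13): 13+16=29≡3 → D
O(14): 14+16=30≡4 → E
K(10): 10+16=26≡0 → A
L(11): 11+16=27≡1 → B
G(6): 6+16=22 → W
I(8): 8+16=24 → Y
F(5): 5+16=21 → V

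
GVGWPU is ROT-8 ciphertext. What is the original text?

YNYOHM

G(6): 6−8=-2≡24 → Y
V(21): 21−8=13 → N
G(6): 6−8=-2≡24 → Y
W(22): 22−8=14 → O
P(15): 15−8=7 → H
U(20): 20−8=12 → M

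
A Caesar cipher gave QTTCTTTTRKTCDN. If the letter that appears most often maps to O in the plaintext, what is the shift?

The most frequent ciphertext letter is T (appears 7 times).
T is position 19; O is position 14.
Shift = 5.

5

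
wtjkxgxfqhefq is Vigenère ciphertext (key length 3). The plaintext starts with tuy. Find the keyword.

Subtract each crib letter from the matching ciphertext letter (mod 26):
w(22)−t(19)=3 → d
t(19)−u(20)=-1≡25 → z
j(9)−y(24)=-15≡11 → l

dzl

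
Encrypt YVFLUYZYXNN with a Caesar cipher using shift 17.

PMWCLPQPOEE

Y(24): 24+17=41≡15 → P
V(21): 21+17=38≡12 → M
F(5): 5+17=22 → W
L(11): 11+17=28≡2 → C
U(20): 20+17=37≡11 → L
Y(24): 24+17=41≡15 → P
Z(25): 25+17=42≡16 → Q
Y(24): 24+17=41≡15 → P
X(23): 23+17=40≡14 → O
N(13): 13+17=30≡4 → E
N(13): 13+17=30≡4 → E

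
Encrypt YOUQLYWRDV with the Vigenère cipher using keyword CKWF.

Repeat the key across the message: CKWFCKWFCK
Y(24)+C(2): 26≡0 → A
O(14)+K(10): 24 → Y
U(20)+W(22): 42≡16 → Q
Q(16)+F(5): 21 → V
L(11)+C(2): 13 → N
Y(24)+K(10): 34≡8 → I
W(22)+W(22): 44≡18 → S
R(17)+F(5): 22 → W
D(3)+C(2): 5 → F
V(21)+K(10): 31≡5 → F

AYQVNISWFF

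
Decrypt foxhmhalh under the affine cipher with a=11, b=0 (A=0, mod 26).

The inverse of 11 mod 26 is 19, since 11·19=209≡1. Apply D(y)=19·(y−0) mod 26:
f(5): 19·(5−0)=95≡17 → r
o(14): 19·(14−0)=266≡6 → g
x(23): 19·(23−0)=437≡21 → v
h(7): 19·(7−0)=133≡3 → d
m(12): 19·(12−0)=228≡20 → u
h(7): 19·(7−0)=133≡3 → d
a(0): 19·(0−0)=0 → a
l(11): 19·(11−0)=209≡1 → b
h(7): 19·(7−0)=133≡3 → d

rgvdudabd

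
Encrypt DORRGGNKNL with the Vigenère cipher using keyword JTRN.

MHIEPZEXWE

Repeat the key across the message: JTRNJTRNJT
D(3)+J(9): 12 → M
O(14)+T(19): 33≡7 → H
R(17)+R(17): 34≡8 → I
R(17)+N(13): 30≡4 → E
G(6)+J(9): 15 → P
G(6)+T(19): 25 → Z
N(13)+R(17): 30≡4 → E
K(10)+N(13): 23 → X
N(13)+J(9): 22 → W
L(11)+T(19): 30≡4 → E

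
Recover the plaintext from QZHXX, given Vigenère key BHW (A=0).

PSLWQ

Repeat the key across the ciphertext: BHWBH
Q(16)−B(1): 15 → P
Z(25)−H(7): 18 → S
H(7)−W(22): -15≡11 → L
X(23)−B(1): 22 → W
X(23)−H(7): 16 → Q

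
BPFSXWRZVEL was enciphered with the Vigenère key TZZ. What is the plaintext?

IQGZYXYAWLM

Repeat the key across the ciphertext: TZZTZZTZZTZ
B(1)−T(19): -18≡8 → I
P(15)−Z(25): -10≡16 → Q
F(5)−Z(25): -20≡6 → G
S(18)−T(19): -1≡25 → Z
X(23)−Z(25): -2≡24 → Y
W(22)−Z(25): -3≡23 → X
R(17)−T(19): -2≡24 → Y
Z(25)−Z(25): 0 → A
V(21)−Z(25): -4≡22 → W
E(4)−T(19): -15≡11 → L
L(11)−Z(25): -14≡12 → M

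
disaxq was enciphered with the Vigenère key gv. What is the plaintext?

Repeat the key across the ciphertext: gvgvgv
d(3)−g(6): -3≡23 → x
i(8)−v(21): -13≡13 → n
s(18)−g(6): 12 → m
a(0)−v(21): -21≡5 → f
x(23)−g(6): 17 → r
q(16)−v(21): -5≡21 → v

xnmfrv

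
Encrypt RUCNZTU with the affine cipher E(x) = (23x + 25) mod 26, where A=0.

R(17): 23·17+25=416≡0 → A
U(20): 23·20+25=485≡17 → R
C(2): 23·2+25=71≡19 → T
N(13): 23·13+25=324≡12 → M
Z(25): 23·25+25=600≡2 → C
T(19): 23·19+25=462≡20 → U
U(20): 23·20+25=485≡17 → R

ARTMCUR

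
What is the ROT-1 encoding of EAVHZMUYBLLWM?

FBWIANVZCMMXN

E(4): 4+1=5 → F
A(0): 0+1=1 → B
V(21): 21+1=22 → W
H(7): 7+1=8 → I
Z(25): 25+1=26≡0 → A
M(12): 12+1=13 → N
U(20): 20+1=21 → V
Y(24): 24+1=25 → Z
B(1): 1+1=2 → C
L(11): 11+1=12 → M
L(11): 11+1=12 → M
W(22): 22+1=23 → X
M(12): 12+1=13 → N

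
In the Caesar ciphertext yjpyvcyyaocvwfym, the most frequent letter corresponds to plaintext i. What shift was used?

The most frequent ciphertext letter is y (appears 5 times).
y is position 24; i is position 8.
Shift = 16.

16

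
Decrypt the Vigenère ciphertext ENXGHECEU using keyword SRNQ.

Repeat the key across the ciphertext: SRNQSRNQS
E(4)−S(18): -14≡12 → M
N(13)−R(17): -4≡22 → W
X(23)−N(13): 10 → K
G(6)−Q(16): -10≡16 → Q
H(7)−S(18): -11≡15 → P
E(4)−R(17): -13≡13 → N
C(2)−N(13): -11≡15 → P
E(4)−Q(16): -12≡14 → O
U(20)−S(18): 2 → C

MWKQPNPOC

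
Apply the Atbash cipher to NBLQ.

N(13) → M(12)
B(1) → Y(24)
L(11) → O(14)
Q(16) → J(9)

MYOJ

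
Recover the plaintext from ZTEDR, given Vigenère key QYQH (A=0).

Repeat the key across the ciphertext: QYQHQ
Z(25)−Q(16): 9 → J
T(19)−Y(24): -5≡21 → V
E(4)−Q(16): -12≡14 → O
D(3)−H(7): -4≡22 → W
R(17)−Q(16): 1 → B

JVOWB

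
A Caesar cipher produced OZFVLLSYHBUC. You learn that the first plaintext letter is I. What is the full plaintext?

ITZPFFMSBVOW

From the crib: O(14)−I(8)=6, so the shift is 6.
Subtract 6 from each ciphertext letter:
O(14): 14−6=8 → I
Z(25): 25−6=19 → T
F(5): 5−6=-1≡25 → Z
V(21): 21−6=15 → P
L(11): 11−6=5 → F
L(11): 11−6=5 → F
S(18): 18−6=12 → M
Y(24): 24−6=18 → S
H(7): 7−6=1 → B
B(1): 1−6=-5≡21 → V
U(20): 20−6=14 → O
C(2): 2−6=-4≡22 → W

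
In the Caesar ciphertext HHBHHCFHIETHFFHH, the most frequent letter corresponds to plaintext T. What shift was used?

14

The most frequent ciphertext letter is H (appears 8 times).
H is position 7; T is position 19.
Shift = -12≡14.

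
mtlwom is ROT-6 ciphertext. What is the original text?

m(12): 12−6=6 → g
t(19): 19−6=13 → n
l(11): 11−6=5 → f
w(22): 22−6=16 → q
o(14): 14−6=8 → i
m(12): 12−6=6 → g

gnfqig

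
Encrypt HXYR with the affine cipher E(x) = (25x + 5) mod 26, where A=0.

H(7): 25·7+5=180≡24 → Y
X(23): 25·23+5=580≡8 → I
Y(24): 25·24+5=605≡7 → H
R(17): 25·17+5=430≡14 → O

YIHO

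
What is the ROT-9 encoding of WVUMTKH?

W(22): 22+9=31≡5 → F
V(21): 21+9=30≡4 → E
U(20): 20+9=29≡3 → D
M(12): 12+9=21 → V
T(19): 19+9=28≡2 → C
K(10): 10+9=19 → T
H(7): 7+9=16 → Q

FEDVCTQ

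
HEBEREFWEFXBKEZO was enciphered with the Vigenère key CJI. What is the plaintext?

FVTCIWDNWDOTIVRM

Repeat the key across the ciphertext: CJICJICJICJICJIC
H(7)−C(2): 5 → F
E(4)−J(9): -5≡21 → V
B(1)−I(8): -7≡19 → T
E(4)−C(2): 2 → C
R(17)−J(9): 8 → I
E(4)−I(8): -4≡22 → W
F(5)−C(2): 3 → D
W(22)−J(9): 13 → N
E(4)−I(8): -4≡22 → W
F(5)−C(2): 3 → D
X(23)−J(9): 14 → O
B(1)−I(8): -7≡19 → T
K(10)−C(2): 8 → I
E(4)−J(9): -5≡21 → V
Z(25)−I(8): 17 → R
O(14)−C(2): 12 → M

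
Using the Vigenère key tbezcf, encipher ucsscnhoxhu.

Repeat the key across the message: tbezcftbezc
u(20)+t(19): 39≡13 → n
c(2)+b(1): 3 → d
s(18)+e(4): 22 → w
s(18)+z(25): 43≡17 → r
c(2)+c(2): 4 → e
n(13)+f(5): 18 → s
h(7)+t(19): 26≡0 → a
o(14)+b(1): 15 → p
x(23)+e(4): 27≡1 → b
h(7)+z(25): 32≡6 → g
u(20)+c(2): 22 → w

ndwresapbgw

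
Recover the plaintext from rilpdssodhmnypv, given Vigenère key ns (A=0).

eqyxqafwqpzvlxi

Repeat the key across the ciphertext: nsnsnsnsnsnsnsn
r(17)−n(13): 4 → e
i(8)−s(18): -10≡16 → q
l(11)−n(13): -2≡24 → y
p(15)−s(18): -3≡23 → x
d(3)−n(13): -10≡16 → q
s(18)−s(18): 0 → a
s(18)−n(13): 5 → f
o(14)−s(18): -4≡22 → w
d(3)−n(13): -10≡16 → q
h(7)−s(18): -11≡15 → p
m(12)−n(13): -1≡25 → z
n(13)−s(18): -5≡21 → v
y(24)−n(13): 11 → l
p(15)−s(18): -3≡23 → x
v(21)−n(13): 8 → i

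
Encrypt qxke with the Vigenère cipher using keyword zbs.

pycd

Repeat the key across the message: zbsz
q(16)+z(25): 41≡15 → p
x(23)+b(1): 24 → y
k(10)+s(18): 28≡2 → c
e(4)+z(25): 29≡3 → d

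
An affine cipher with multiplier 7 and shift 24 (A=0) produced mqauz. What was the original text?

ckesp

The inverse of 7 mod 26 is 15, since 7·15=105≡1. Apply D(y)=15·(y−24) mod 26:
m(12): 15·(12−24)=-180≡2 → c
q(16): 15·(16−24)=-120≡10 → k
a(0): 15·(0−24)=-360≡4 → e
u(20): 15·(20−24)=-60≡18 → s
z(25): 15·(25−24)=15 → p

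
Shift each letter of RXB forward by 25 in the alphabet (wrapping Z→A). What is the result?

QWA

R(17): 17+25=42≡16 → Q
X(23): 23+25=48≡22 → W
B(1): 1+25=26≡0 → A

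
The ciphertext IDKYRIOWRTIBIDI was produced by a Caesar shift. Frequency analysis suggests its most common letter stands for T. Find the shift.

The most frequent ciphertext letter is I (appears 5 times).
I is position 8; T is position 19.
Shift = -11≡15.

15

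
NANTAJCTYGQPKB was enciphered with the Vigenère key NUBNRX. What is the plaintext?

AGMGJMPZXTZSXH

Repeat the key across the ciphertext: NUBNRXNUBNRXNU
N(13)−N(13): 0 → A
A(0)−U(20): -20≡6 → G
N(13)−B(1): 12 → M
T(19)−N(13): 6 → G
A(0)−R(17): -17≡9 → J
J(9)−X(23): -14≡12 → M
C(2)−N(13): -11≡15 → P
T(19)−U(20): -1≡25 → Z
Y(24)−B(1): 23 → X
G(6)−N(13): -7≡19 → T
Q(16)−R(17): -1≡25 → Z
P(15)−X(23): -8≡18 → S
K(10)−N(13): -3≡23 → X
B(1)−U(20): -19≡7 → H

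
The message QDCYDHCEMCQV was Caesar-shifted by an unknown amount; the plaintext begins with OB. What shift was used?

2

From the crib: Q(16)−O(14)=2, so the shift is 2.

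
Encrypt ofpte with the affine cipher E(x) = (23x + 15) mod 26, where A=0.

zawkd

o(14): 23·14+15=337≡25 → z
f(5): 23·5+15=130≡0 → a
p(15): 23·15+15=360≡22 → w
t(19): 23·19+15=452≡10 → k
e(4): 23·4+15=107≡3 → d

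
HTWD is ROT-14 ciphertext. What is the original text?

H(7): 7−14=-7≡19 → T
T(19): 19−14=5 → F
W(22): 22−14=8 → I
D(3): 3−14=-11≡15 → P

TFIP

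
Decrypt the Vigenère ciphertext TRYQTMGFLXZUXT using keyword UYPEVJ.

Repeat the key across the ciphertext: UYPEVJUYPEVJUY
T(19)−U(20): -1≡25 → Z
R(17)−Y(24): -7≡19 → T
Y(24)−P(15): 9 → J
Q(16)−E(4): 12 → M
T(19)−V(21): -2≡24 → Y
M(12)−J(9): 3 → D
G(6)−U(20): -14≡12 → M
F(5)−Y(24): -19≡7 → H
L(11)−P(15): -4≡22 → W
X(23)−E(4): 19 → T
Z(25)−V(21): 4 → E
U(20)−J(9): 11 → L
X(23)−U(20): 3 → D
T(19)−Y(24): -5≡21 → V

ZTJMYDMHWTELDV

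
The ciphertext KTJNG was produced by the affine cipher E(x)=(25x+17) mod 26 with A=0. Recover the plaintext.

The inverse of 25 mod 26 is 25, since 25·25=625≡1. Apply D(y)=25·(y−17) mod 26:
K(10): 25·(10−17)=-175≡7 → H
T(19): 25·(19−17)=50≡24 → Y
J(9): 25·(9−17)=-200≡8 → I
N(13): 25·(13−17)=-100≡4 → E
G(6): 25·(6−17)=-275≡11 → L

HYIEL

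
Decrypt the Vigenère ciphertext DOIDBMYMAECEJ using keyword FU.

Repeat the key across the ciphertext: FUFUFUFUFUFUF
D(3)−F(5): -2≡24 → Y
O(14)−U(20): -6≡20 → U
I(8)−F(5): 3 → D
D(3)−U(20): -17≡9 → J
B(1)−F(5): -4≡22 → W
M(12)−U(20): -8≡18 → S
Y(24)−F(5): 19 → T
M(12)−U(20): -8≡18 → S
A(0)−F(5): -5≡21 → V
E(4)−U(20): -16≡10 → K
C(2)−F(5): -3≡23 → X
E(4)−U(20): -16≡10 → K
J(9)−F(5): 4 → E

YUDJWSTSVKXKE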